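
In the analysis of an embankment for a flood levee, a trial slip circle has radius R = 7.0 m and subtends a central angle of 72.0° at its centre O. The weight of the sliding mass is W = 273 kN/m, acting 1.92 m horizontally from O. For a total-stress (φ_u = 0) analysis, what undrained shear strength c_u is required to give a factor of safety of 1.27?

FS = c_u·L_a·R / (W·d), so c_u = FS·W·d / (L_a·R).
Arc length L_a = R·θ = 7.0·(72.0°·π/180) = 7.0·1.2566 = 8.80 m
c_u = 1.27·273·1.92 / (8.80·7.0) = 665.7 / 61.58 = 10.81 kPa

c_u = 10.8 kPa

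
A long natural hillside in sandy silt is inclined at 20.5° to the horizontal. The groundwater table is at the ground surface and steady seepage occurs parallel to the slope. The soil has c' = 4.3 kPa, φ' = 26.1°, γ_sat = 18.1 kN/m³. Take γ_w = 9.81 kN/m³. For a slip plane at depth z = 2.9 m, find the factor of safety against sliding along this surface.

With seepage parallel to the slope and the water table at the surface, the effective normal stress on the slip plane uses the buoyant unit weight γ' = γ_sat − γ_w while the driving shear stress uses γ_sat:
FS = [c' + γ' z cos²β tanφ'] / [γ_sat z sinβ cosβ]
γ' = 18.1 − 9.81 = 8.29 kN/m³
Numerator = 4.3 + 8.29·2.9·cos²20.5°·tan26.1° = 4.3 + 8.29·2.9·0.8774·0.4899 = 14.633 kPa
Denominator = 18.1·2.9·sin20.5°·cos20.5° = 18.1·2.9·0.3502·0.9367 = 17.218 kPa
FS = 14.633 / 17.218 = 0.850

FS = 0.85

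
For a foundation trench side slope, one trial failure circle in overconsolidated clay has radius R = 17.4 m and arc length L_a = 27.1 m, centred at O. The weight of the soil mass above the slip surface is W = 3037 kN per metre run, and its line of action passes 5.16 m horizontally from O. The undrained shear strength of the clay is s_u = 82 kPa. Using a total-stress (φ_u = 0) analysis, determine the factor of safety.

FS = 2.47

Taking moments about the centre O, the resisting moment is provided by the undrained shear strength acting along the arc:
M_R = s_u·L_a·R = 82·27.10·17.4 = 38666.3 kN·m/m
M_D = W·d = 3037·5.16 = 15670.9 kN·m/m
FS = M_R / M_D = 38666.3 / 15670.9 = 2.467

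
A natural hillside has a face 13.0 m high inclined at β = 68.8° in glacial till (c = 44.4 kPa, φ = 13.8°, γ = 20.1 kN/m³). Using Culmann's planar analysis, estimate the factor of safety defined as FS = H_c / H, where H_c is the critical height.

FS = 1.44

H_c = (4c/γ) · sinβ cosφ / [1 − cos(β − φ)]
    = (4·44.4/20.1) · sin68.8°·cos13.8° / [1 − cos55.0°]
    = 8.836 · 0.9054 / 0.4264 = 18.76 m
FS = H_c / H = 18.76 / 13.0 = 1.443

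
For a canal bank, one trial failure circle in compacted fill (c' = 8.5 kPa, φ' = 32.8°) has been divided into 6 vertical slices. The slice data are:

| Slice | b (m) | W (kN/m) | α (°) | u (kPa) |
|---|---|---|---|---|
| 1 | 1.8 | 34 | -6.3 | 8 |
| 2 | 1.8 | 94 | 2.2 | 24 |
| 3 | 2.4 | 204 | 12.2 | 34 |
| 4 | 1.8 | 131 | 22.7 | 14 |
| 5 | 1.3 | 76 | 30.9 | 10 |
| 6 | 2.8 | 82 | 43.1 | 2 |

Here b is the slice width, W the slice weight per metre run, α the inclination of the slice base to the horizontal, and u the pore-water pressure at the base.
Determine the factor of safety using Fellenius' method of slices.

FS = 1.91

Ordinary method of slices: FS = Σ[c'·Δl_i + (W_i cosα_i − u_i·Δl_i)·tanφ'] / Σ W_i sinα_i, with Δl_i = b_i / cosα_i.
Slice 1: Δl = 1.8/cos(-6.3°) = 1.811 m; N'_1 = 34·cos(-6.3°) − 8·1.811 = 19.3; c'Δl = 15.39; W sinα = -3.7
Slice 2: Δl = 1.8/cos2.2° = 1.801 m; N'_2 = 94·cos2.2° − 24·1.801 = 50.7; c'Δl = 15.31; W sinα = 3.6
Slice 3: Δl = 2.4/cos12.2° = 2.455 m; N'_3 = 204·cos12.2° − 34·2.455 = 115.9; c'Δl = 20.87; W sinα = 43.1
Slice 4: Δl = 1.8/cos22.7° = 1.951 m; N'_4 = 131·cos22.7° − 14·1.951 = 93.5; c'Δl = 16.58; W sinα = 50.6
Slice 5: Δl = 1.3/cos30.9° = 1.515 m; N'_5 = 76·cos30.9° − 10·1.515 = 50.1; c'Δl = 12.88; W sinα = 39.0
Slice 6: Δl = 2.8/cos43.1° = 3.835 m; N'_6 = 82·cos43.1° − 2·3.835 = 52.2; c'Δl = 32.60; W sinα = 56.0
Σc'Δl = 113.6 kN/m; ΣN' = 381.7 kN/m; ΣW sinα = 188.6 kN/m
Resisting = 113.6 + 381.7·tan32.8° = 113.6 + 246.0 = 359.6 kN/m
FS = 359.6 / 188.6 = 1.907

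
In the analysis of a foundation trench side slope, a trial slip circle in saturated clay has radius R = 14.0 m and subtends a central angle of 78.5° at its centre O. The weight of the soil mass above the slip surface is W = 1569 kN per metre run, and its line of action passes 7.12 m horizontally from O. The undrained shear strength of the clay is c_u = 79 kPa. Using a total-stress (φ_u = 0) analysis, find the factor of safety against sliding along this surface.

FS = 1.90

Taking moments about the centre O, the resisting moment is provided by the undrained shear strength acting along the arc:
Arc length L_a = R·θ = 14.0·(78.5°·π/180) = 14.0·1.3701 = 19.18 m
M_R = c_u·L_a·R = 79·19.18·14.0 = 21214.4 kN·m/m
M_D = W·d = 1569·7.12 = 11171.3 kN·m/m
FS = M_R / M_D = 21214.4 / 11171.3 = 1.899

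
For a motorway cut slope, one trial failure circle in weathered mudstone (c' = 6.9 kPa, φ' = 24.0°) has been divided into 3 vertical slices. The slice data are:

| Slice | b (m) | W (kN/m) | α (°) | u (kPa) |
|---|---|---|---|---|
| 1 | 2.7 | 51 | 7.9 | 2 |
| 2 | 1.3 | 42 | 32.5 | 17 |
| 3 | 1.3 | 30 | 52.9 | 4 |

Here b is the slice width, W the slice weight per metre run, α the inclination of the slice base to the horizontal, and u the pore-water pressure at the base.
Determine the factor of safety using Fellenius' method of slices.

Ordinary method of slices: FS = Σ[c'·Δl_i + (W_i cosα_i − u_i·Δl_i)·tanφ'] / Σ W_i sinα_i, with Δl_i = b_i / cosα_i.
Slice 1: Δl = 2.7/cos7.9° = 2.726 m; N'_1 = 51·cos7.9° − 2·2.726 = 45.1; c'Δl = 18.81; W sinα = 7.0
Slice 2: Δl = 1.3/cos32.5° = 1.541 m; N'_2 = 42·cos32.5° − 17·1.541 = 9.2; c'Δl = 10.64; W sinα = 22.6
Slice 3: Δl = 1.3/cos52.9° = 2.155 m; N'_3 = 30·cos52.9° − 4·2.155 = 9.5; c'Δl = 14.87; W sinα = 23.9
Σc'Δl = 44.3 kN/m; ΣN' = 63.8 kN/m; ΣW sinα = 53.5 kN/m
Resisting = 44.3 + 63.8·tan24.0° = 44.3 + 28.4 = 72.7 kN/m
FS = 72.7 / 53.5 = 1.359

FS = 1.36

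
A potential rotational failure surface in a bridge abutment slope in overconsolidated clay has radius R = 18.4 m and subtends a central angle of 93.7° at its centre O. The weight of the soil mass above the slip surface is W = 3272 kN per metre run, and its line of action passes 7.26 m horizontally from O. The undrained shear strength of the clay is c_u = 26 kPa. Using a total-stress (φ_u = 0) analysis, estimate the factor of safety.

Taking moments about the centre O, the resisting moment is provided by the undrained shear strength acting along the arc:
Arc length L_a = R·θ = 18.4·(93.7°·π/180) = 18.4·1.6354 = 30.09 m
M_R = c_u·L_a·R = 26·30.09·18.4 = 14395.5 kN·m/m
M_D = W·d = 3272·7.26 = 23754.7 kN·m/m
FS = M_R / M_D = 14395.5 / 23754.7 = 0.606

FS = 0.61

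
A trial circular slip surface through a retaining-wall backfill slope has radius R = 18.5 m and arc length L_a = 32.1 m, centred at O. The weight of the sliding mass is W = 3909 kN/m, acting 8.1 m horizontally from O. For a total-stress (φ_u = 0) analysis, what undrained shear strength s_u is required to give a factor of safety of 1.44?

FS = s_u·L_a·R / (W·d), so s_u = FS·W·d / (L_a·R).
s_u = 1.44·3909·8.1 / (32.10·18.5) = 45594.6 / 593.85 = 76.78 kPa

s_u = 76.8 kPa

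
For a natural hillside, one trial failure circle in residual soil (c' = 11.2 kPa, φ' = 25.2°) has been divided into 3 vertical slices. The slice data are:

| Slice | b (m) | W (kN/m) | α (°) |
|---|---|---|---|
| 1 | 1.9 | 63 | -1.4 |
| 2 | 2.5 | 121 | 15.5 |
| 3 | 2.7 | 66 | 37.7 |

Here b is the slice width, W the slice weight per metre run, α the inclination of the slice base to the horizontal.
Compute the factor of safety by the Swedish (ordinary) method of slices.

Ordinary method of slices: FS = Σ[c'·Δl_i + (W_i cosα_i)·tanφ'] / Σ W_i sinα_i, with Δl_i = b_i / cosα_i.
Slice 1: Δl = 1.9/cos(-1.4°) = 1.901 m; N'_1 = 63·cos(-1.4°) = 63.0; c'Δl = 21.29; W sinα = -1.5
Slice 2: Δl = 2.5/cos15.5° = 2.594 m; N'_2 = 121·cos15.5° = 116.6; c'Δl = 29.06; W sinα = 32.3
Slice 3: Δl = 2.7/cos37.7° = 3.412 m; N'_3 = 66·cos37.7° = 52.2; c'Δl = 38.22; W sinα = 40.4
Σc'Δl = 88.6 kN/m; ΣN' = 231.8 kN/m; ΣW sinα = 71.2 kN/m
Resisting = 88.6 + 231.8·tan25.2° = 88.6 + 109.1 = 197.6 kN/m
FS = 197.6 / 71.2 = 2.778

FS = 2.78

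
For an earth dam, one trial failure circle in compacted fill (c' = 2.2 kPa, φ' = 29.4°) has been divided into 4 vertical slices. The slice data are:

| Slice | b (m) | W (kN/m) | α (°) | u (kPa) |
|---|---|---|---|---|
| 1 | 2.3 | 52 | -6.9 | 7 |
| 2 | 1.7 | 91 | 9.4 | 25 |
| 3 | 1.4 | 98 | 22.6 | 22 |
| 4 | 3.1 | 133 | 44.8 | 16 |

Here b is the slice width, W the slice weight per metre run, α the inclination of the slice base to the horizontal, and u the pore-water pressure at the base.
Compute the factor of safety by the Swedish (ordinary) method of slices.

FS = 0.81

Ordinary method of slices: FS = Σ[c'·Δl_i + (W_i cosα_i − u_i·Δl_i)·tanφ'] / Σ W_i sinα_i, with Δl_i = b_i / cosα_i.
Slice 1: Δl = 2.3/cos(-6.9°) = 2.317 m; N'_1 = 52·cos(-6.9°) − 7·2.317 = 35.4; c'Δl = 5.10; W sinα = -6.2
Slice 2: Δl = 1.7/cos9.4° = 1.723 m; N'_2 = 91·cos9.4° − 25·1.723 = 46.7; c'Δl = 3.79; W sinα = 14.9
Slice 3: Δl = 1.4/cos22.6° = 1.516 m; N'_3 = 98·cos22.6° − 22·1.516 = 57.1; c'Δl = 3.34; W sinα = 37.7
Slice 4: Δl = 3.1/cos44.8° = 4.369 m; N'_4 = 133·cos44.8° − 16·4.369 = 24.5; c'Δl = 9.61; W sinα = 93.7
Σc'Δl = 21.8 kN/m; ΣN' = 163.7 kN/m; ΣW sinα = 140.0 kN/m
Resisting = 21.8 + 163.7·tan29.4° = 21.8 + 92.2 = 114.1 kN/m
FS = 114.1 / 140.0 = 0.815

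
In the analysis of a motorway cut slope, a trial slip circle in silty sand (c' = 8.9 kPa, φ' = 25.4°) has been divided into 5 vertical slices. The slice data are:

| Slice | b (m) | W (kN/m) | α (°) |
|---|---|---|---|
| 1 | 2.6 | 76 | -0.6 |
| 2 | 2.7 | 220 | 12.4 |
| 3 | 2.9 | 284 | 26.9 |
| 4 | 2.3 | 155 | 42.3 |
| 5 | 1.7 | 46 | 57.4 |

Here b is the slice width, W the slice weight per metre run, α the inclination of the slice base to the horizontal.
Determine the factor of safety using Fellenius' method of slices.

Ordinary method of slices: FS = Σ[c'·Δl_i + (W_i cosα_i)·tanφ'] / Σ W_i sinα_i, with Δl_i = b_i / cosα_i.
Slice 1: Δl = 2.6/cos(-0.6°) = 2.600 m; N'_1 = 76·cos(-0.6°) = 76.0; c'Δl = 23.14; W sinα = -0.8
Slice 2: Δl = 2.7/cos12.4° = 2.764 m; N'_2 = 220·cos12.4° = 214.9; c'Δl = 24.60; W sinα = 47.2
Slice 3: Δl = 2.9/cos26.9° = 3.252 m; N'_3 = 284·cos26.9° = 253.3; c'Δl = 28.94; W sinα = 128.5
Slice 4: Δl = 2.3/cos42.3° = 3.110 m; N'_4 = 155·cos42.3° = 114.6; c'Δl = 27.68; W sinα = 104.3
Slice 5: Δl = 1.7/cos57.4° = 3.155 m; N'_5 = 46·cos57.4° = 24.8; c'Δl = 28.08; W sinα = 38.8
Σc'Δl = 132.4 kN/m; ΣN' = 683.6 kN/m; ΣW sinα = 318.0 kN/m
Resisting = 132.4 + 683.6·tan25.4° = 132.4 + 324.6 = 457.0 kN/m
FS = 457.0 / 318.0 = 1.437

FS = 1.44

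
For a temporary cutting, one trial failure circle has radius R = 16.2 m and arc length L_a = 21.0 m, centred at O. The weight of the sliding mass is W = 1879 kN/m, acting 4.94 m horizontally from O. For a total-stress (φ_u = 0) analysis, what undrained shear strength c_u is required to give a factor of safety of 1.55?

c_u = 42.3 kPa

FS = c_u·L_a·R / (W·d), so c_u = FS·W·d / (L_a·R).
c_u = 1.55·1879·4.94 / (21.00·16.2) = 14387.5 / 340.20 = 42.29 kPa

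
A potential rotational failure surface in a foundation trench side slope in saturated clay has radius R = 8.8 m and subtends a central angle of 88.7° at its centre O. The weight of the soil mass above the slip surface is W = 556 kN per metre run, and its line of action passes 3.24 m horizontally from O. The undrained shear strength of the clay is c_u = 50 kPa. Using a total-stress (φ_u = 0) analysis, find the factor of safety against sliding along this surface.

Taking moments about the centre O, the resisting moment is provided by the undrained shear strength acting along the arc:
Arc length L_a = R·θ = 8.8·(88.7°·π/180) = 8.8·1.5481 = 13.62 m
M_R = c_u·L_a·R = 50·13.62·8.8 = 5994.3 kN·m/m
M_D = W·d = 556·3.24 = 1801.4 kN·m/m
FS = M_R / M_D = 5994.3 / 1801.4 = 3.327

FS = 3.33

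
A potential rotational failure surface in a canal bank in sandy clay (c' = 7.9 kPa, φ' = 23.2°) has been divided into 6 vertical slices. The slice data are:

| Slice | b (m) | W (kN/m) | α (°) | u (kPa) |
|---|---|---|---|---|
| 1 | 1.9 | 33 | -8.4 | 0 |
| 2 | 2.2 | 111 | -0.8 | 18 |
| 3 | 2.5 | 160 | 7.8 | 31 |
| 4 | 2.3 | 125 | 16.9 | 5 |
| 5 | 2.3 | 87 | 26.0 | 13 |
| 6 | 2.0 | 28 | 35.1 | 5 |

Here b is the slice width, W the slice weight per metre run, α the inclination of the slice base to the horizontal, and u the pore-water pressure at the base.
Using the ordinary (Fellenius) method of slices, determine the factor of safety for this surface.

FS = 2.45

Ordinary method of slices: FS = Σ[c'·Δl_i + (W_i cosα_i − u_i·Δl_i)·tanφ'] / Σ W_i sinα_i, with Δl_i = b_i / cosα_i.
Slice 1: Δl = 1.9/cos(-8.4°) = 1.921 m; N'_1 = 33·cos(-8.4°) − 0·1.921 = 32.6; c'Δl = 15.17; W sinα = -4.8
Slice 2: Δl = 2.2/cos(-0.8°) = 2.200 m; N'_2 = 111·cos(-0.8°) − 18·2.200 = 71.4; c'Δl = 17.38; W sinα = -1.5
Slice 3: Δl = 2.5/cos7.8° = 2.523 m; N'_3 = 160·cos7.8° − 31·2.523 = 80.3; c'Δl = 19.93; W sinα = 21.7
Slice 4: Δl = 2.3/cos16.9° = 2.404 m; N'_4 = 125·cos16.9° − 5·2.404 = 107.6; c'Δl = 18.99; W sinα = 36.3
Slice 5: Δl = 2.3/cos26.0° = 2.559 m; N'_5 = 87·cos26.0° − 13·2.559 = 44.9; c'Δl = 20.22; W sinα = 38.1
Slice 6: Δl = 2.0/cos35.1° = 2.445 m; N'_6 = 28·cos35.1° − 5·2.445 = 10.7; c'Δl = 19.31; W sinα = 16.1
Σc'Δl = 111.0 kN/m; ΣN' = 347.5 kN/m; ΣW sinα = 105.9 kN/m
Resisting = 111.0 + 347.5·tan23.2° = 111.0 + 148.9 = 260.0 kN/m
FS = 260.0 / 105.9 = 2.454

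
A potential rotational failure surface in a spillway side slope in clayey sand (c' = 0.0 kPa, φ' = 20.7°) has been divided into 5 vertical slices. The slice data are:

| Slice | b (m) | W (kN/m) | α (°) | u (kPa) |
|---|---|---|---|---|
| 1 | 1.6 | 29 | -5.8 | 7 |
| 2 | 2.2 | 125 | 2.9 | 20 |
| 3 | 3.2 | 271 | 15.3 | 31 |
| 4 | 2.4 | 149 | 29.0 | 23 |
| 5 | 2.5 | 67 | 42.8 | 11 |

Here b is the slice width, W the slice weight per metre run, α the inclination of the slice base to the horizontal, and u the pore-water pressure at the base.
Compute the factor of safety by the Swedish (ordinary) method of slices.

Ordinary method of slices: FS = Σ[c'·Δl_i + (W_i cosα_i − u_i·Δl_i)·tanφ'] / Σ W_i sinα_i, with Δl_i = b_i / cosα_i.
Slice 1: Δl = 1.6/cos(-5.8°) = 1.608 m; N'_1 = 29·cos(-5.8°) − 7·1.608 = 17.6; c'Δl = 0.00; W sinα = -2.9
Slice 2: Δl = 2.2/cos2.9° = 2.203 m; N'_2 = 125·cos2.9° − 20·2.203 = 80.8; c'Δl = 0.00; W sinα = 6.3
Slice 3: Δl = 3.2/cos15.3° = 3.318 m; N'_3 = 271·cos15.3° − 31·3.318 = 158.5; c'Δl = 0.00; W sinα = 71.5
Slice 4: Δl = 2.4/cos29.0° = 2.744 m; N'_4 = 149·cos29.0° − 23·2.744 = 67.2; c'Δl = 0.00; W sinα = 72.2
Slice 5: Δl = 2.5/cos42.8° = 3.407 m; N'_5 = 67·cos42.8° − 11·3.407 = 11.7; c'Δl = 0.00; W sinα = 45.5
Σc'Δl = 0.0 kN/m; ΣN' = 335.8 kN/m; ΣW sinα = 192.7 kN/m
Resisting = 0.0 + 335.8·tan20.7° = 0.0 + 126.9 = 126.9 kN/m
FS = 126.9 / 192.7 = 0.659

FS = 0.66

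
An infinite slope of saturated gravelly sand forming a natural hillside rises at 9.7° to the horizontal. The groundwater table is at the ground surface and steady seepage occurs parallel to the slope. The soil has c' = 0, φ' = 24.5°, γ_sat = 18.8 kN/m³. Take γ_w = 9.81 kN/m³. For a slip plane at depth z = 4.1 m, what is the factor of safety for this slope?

With seepage parallel to the slope and the water table at the surface, the effective normal stress on the slip plane uses the buoyant unit weight γ' = γ_sat − γ_w while the driving shear stress uses γ_sat:
FS = [c' + γ' z cos²β tanφ'] / [γ_sat z sinβ cosβ]
(For c' = 0 this reduces to FS = (γ'/γ_sat)·tanφ'/tanβ.)
γ' = 18.8 − 9.81 = 8.99 kN/m³
Numerator = 0.0 + 8.99·4.1·cos²9.7°·tan24.5° = 0.0 + 8.99·4.1·0.9716·0.4557 = 16.321 kPa
Denominator = 18.8·4.1·sin9.7°·cos9.7° = 18.8·4.1·0.1685·0.9857 = 12.801 kPa
FS = 16.321 / 12.801 = 1.275

FS = 1.27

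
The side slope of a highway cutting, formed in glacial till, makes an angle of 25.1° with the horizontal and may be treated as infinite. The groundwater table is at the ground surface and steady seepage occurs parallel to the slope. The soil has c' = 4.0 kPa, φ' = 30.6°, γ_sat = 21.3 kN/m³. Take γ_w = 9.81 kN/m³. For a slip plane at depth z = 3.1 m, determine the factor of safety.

With seepage parallel to the slope and the water table at the surface, the effective normal stress on the slip plane uses the buoyant unit weight γ' = γ_sat − γ_w while the driving shear stress uses γ_sat:
FS = [c' + γ' z cos²β tanφ'] / [γ_sat z sinβ cosβ]
γ' = 21.3 − 9.81 = 11.49 kN/m³
Numerator = 4.0 + 11.49·3.1·cos²25.1°·tan30.6° = 4.0 + 11.49·3.1·0.8201·0.5914 = 21.274 kPa
Denominator = 21.3·3.1·sin25.1°·cos25.1° = 21.3·3.1·0.4242·0.9056 = 25.365 kPa
FS = 21.274 / 25.365 = 0.839

FS = 0.84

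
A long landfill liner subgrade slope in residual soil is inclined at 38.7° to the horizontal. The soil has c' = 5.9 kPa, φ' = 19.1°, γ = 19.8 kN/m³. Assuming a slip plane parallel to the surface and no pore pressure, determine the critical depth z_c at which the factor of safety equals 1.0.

Setting FS = 1.00 in FS = [c' + γz cos²β tanφ'] / [γz sinβ cosβ] and solving for z:
z = c' / [γ cosβ (FS·sinβ − cosβ·tanφ')]
  = 5.9 / [19.8·cos38.7°·(1.00·sin38.7° − cos38.7°·tan19.1°)]
  = 5.9 / [19.8·0.7804·(1.00·0.6252 − 0.7804·0.3463)]
  = 5.9 / 5.4856 = 1.076 m

z_c = 1.08 m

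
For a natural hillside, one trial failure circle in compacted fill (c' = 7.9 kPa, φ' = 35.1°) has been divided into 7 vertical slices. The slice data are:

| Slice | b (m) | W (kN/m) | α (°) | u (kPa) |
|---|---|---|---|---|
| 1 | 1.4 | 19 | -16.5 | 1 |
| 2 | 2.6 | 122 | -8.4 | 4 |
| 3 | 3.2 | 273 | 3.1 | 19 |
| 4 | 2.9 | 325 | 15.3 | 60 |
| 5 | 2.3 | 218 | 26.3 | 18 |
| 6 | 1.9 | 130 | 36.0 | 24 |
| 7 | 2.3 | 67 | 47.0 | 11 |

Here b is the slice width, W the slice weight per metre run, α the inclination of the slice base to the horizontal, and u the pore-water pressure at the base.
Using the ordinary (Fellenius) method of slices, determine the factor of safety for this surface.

FS = 2.08

Ordinary method of slices: FS = Σ[c'·Δl_i + (W_i cosα_i − u_i·Δl_i)·tanφ'] / Σ W_i sinα_i, with Δl_i = b_i / cosα_i.
Slice 1: Δl = 1.4/cos(-16.5°) = 1.460 m; N'_1 = 19·cos(-16.5°) − 1·1.460 = 16.8; c'Δl = 11.54; W sinα = -5.4
Slice 2: Δl = 2.6/cos(-8.4°) = 2.628 m; N'_2 = 122·cos(-8.4°) − 4·2.628 = 110.2; c'Δl = 20.76; W sinα = -17.8
Slice 3: Δl = 3.2/cos3.1° = 3.205 m; N'_3 = 273·cos3.1° − 19·3.205 = 211.7; c'Δl = 25.32; W sinα = 14.8
Slice 4: Δl = 2.9/cos15.3° = 3.007 m; N'_4 = 325·cos15.3° − 60·3.007 = 133.1; c'Δl = 23.75; W sinα = 85.8
Slice 5: Δl = 2.3/cos26.3° = 2.566 m; N'_5 = 218·cos26.3° − 18·2.566 = 149.3; c'Δl = 20.27; W sinα = 96.6
Slice 6: Δl = 1.9/cos36.0° = 2.349 m; N'_6 = 130·cos36.0° − 24·2.349 = 48.8; c'Δl = 18.55; W sinα = 76.4
Slice 7: Δl = 2.3/cos47.0° = 3.372 m; N'_7 = 67·cos47.0° − 11·3.372 = 8.6; c'Δl = 26.64; W sinα = 49.0
Σc'Δl = 146.8 kN/m; ΣN' = 678.4 kN/m; ΣW sinα = 299.3 kN/m
Resisting = 146.8 + 678.4·tan35.1° = 146.8 + 476.8 = 623.6 kN/m
FS = 623.6 / 299.3 = 2.084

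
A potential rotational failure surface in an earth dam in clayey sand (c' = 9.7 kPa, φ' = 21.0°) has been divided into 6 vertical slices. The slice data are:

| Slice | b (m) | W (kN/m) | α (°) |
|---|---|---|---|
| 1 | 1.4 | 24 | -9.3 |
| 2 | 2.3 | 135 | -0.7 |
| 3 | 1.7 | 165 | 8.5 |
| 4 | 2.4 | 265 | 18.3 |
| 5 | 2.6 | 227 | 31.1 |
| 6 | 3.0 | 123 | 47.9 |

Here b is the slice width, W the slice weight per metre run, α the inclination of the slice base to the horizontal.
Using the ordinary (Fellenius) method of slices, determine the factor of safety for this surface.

FS = 1.53

Ordinary method of slices: FS = Σ[c'·Δl_i + (W_i cosα_i)·tanφ'] / Σ W_i sinα_i, with Δl_i = b_i / cosα_i.
Slice 1: Δl = 1.4/cos(-9.3°) = 1.419 m; N'_1 = 24·cos(-9.3°) = 23.7; c'Δl = 13.76; W sinα = -3.9
Slice 2: Δl = 2.3/cos(-0.7°) = 2.300 m; N'_2 = 135·cos(-0.7°) = 135.0; c'Δl = 22.31; W sinα = -1.6
Slice 3: Δl = 1.7/cos8.5° = 1.719 m; N'_3 = 165·cos8.5° = 163.2; c'Δl = 16.67; W sinα = 24.4
Slice 4: Δl = 2.4/cos18.3° = 2.528 m; N'_4 = 265·cos18.3° = 251.6; c'Δl = 24.52; W sinα = 83.2
Slice 5: Δl = 2.6/cos31.1° = 3.036 m; N'_5 = 227·cos31.1° = 194.4; c'Δl = 29.45; W sinα = 117.3
Slice 6: Δl = 3.0/cos47.9° = 4.475 m; N'_6 = 123·cos47.9° = 82.5; c'Δl = 43.41; W sinα = 91.3
Σc'Δl = 150.1 kN/m; ΣN' = 850.3 kN/m; ΣW sinα = 310.6 kN/m
Resisting = 150.1 + 850.3·tan21.0° = 150.1 + 326.4 = 476.5 kN/m
FS = 476.5 / 310.6 = 1.534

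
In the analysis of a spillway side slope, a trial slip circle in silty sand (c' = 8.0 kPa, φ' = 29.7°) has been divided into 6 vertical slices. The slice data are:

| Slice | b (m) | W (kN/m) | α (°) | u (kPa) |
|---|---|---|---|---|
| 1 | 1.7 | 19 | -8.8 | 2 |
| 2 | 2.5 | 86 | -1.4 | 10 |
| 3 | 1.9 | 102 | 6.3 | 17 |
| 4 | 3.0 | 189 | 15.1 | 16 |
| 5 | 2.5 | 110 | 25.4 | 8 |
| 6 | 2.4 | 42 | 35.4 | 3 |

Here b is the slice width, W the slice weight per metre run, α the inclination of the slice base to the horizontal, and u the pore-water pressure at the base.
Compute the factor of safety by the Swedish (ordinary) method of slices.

Ordinary method of slices: FS = Σ[c'·Δl_i + (W_i cosα_i − u_i·Δl_i)·tanφ'] / Σ W_i sinα_i, with Δl_i = b_i / cosα_i.
Slice 1: Δl = 1.7/cos(-8.8°) = 1.720 m; N'_1 = 19·cos(-8.8°) − 2·1.720 = 15.3; c'Δl = 13.76; W sinα = -2.9
Slice 2: Δl = 2.5/cos(-1.4°) = 2.501 m; N'_2 = 86·cos(-1.4°) − 10·2.501 = 61.0; c'Δl = 20.01; W sinα = -2.1
Slice 3: Δl = 1.9/cos6.3° = 1.912 m; N'_3 = 102·cos6.3° − 17·1.912 = 68.9; c'Δl = 15.29; W sinα = 11.2
Slice 4: Δl = 3.0/cos15.1° = 3.107 m; N'_4 = 189·cos15.1° − 16·3.107 = 132.8; c'Δl = 24.86; W sinα = 49.2
Slice 5: Δl = 2.5/cos25.4° = 2.768 m; N'_5 = 110·cos25.4° − 8·2.768 = 77.2; c'Δl = 22.14; W sinα = 47.2
Slice 6: Δl = 2.4/cos35.4° = 2.944 m; N'_6 = 42·cos35.4° − 3·2.944 = 25.4; c'Δl = 23.55; W sinα = 24.3
Σc'Δl = 119.6 kN/m; ΣN' = 380.6 kN/m; ΣW sinα = 126.9 kN/m
Resisting = 119.6 + 380.6·tan29.7° = 119.6 + 217.1 = 336.7 kN/m
FS = 336.7 / 126.9 = 2.653

FS = 2.65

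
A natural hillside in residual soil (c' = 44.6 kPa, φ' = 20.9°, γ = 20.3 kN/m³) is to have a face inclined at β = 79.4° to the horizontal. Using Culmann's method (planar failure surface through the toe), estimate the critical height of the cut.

H_c = 16.90 m

Culmann's analysis gives the critical failure plane at α_cr = (β + φ')/2 = (79.4 + 20.9)/2 = 50.2°, and the critical height
H_c = (4c'/γ) · sinβ cosφ' / [1 − cos(β − φ')]
    = (4·44.6/20.3) · sin79.4°·cos20.9° / [1 − cos(58.5°)]
    = 8.788 · 0.9829·0.9342 / [1 − 0.5225]
    = 8.788 · 0.9183 / 0.4775
    = 16.90 m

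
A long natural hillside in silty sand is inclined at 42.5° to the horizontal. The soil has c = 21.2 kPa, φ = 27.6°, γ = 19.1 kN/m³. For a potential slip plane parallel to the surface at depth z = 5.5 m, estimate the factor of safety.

For an infinite slope with a slip plane parallel to the surface (no pore pressure): FS = [c + γz cos²β tanφ] / [γz sinβ cosβ].
γz = 19.1·5.5 = 105.05 kN/m²
Numerator = 21.2 + 105.05·cos²42.5°·tan27.6° = 21.2 + 105.05·0.5436·0.5228 = 51.053 kPa
Denominator = 105.05·sin42.5°·cos42.5° = 105.05·0.6756·0.7373 = 52.325 kPa
FS = 51.053 / 52.325 = 0.976

FS = 0.98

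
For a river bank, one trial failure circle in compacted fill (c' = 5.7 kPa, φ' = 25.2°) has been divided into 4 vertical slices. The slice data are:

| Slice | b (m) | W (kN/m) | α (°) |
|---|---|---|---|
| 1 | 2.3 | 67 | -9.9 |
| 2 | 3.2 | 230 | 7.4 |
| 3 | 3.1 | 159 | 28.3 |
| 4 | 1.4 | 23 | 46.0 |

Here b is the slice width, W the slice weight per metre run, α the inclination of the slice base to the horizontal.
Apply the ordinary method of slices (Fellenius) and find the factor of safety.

FS = 2.50

Ordinary method of slices: FS = Σ[c'·Δl_i + (W_i cosα_i)·tanφ'] / Σ W_i sinα_i, with Δl_i = b_i / cosα_i.
Slice 1: Δl = 2.3/cos(-9.9°) = 2.335 m; N'_1 = 67·cos(-9.9°) = 66.0; c'Δl = 13.31; W sinα = -11.5
Slice 2: Δl = 3.2/cos7.4° = 3.227 m; N'_2 = 230·cos7.4° = 228.1; c'Δl = 18.39; W sinα = 29.6
Slice 3: Δl = 3.1/cos28.3° = 3.521 m; N'_3 = 159·cos28.3° = 140.0; c'Δl = 20.07; W sinα = 75.4
Slice 4: Δl = 1.4/cos46.0° = 2.015 m; N'_4 = 23·cos46.0° = 16.0; c'Δl = 11.49; W sinα = 16.5
Σc'Δl = 63.3 kN/m; ΣN' = 450.1 kN/m; ΣW sinα = 110.0 kN/m
Resisting = 63.3 + 450.1·tan25.2° = 63.3 + 211.8 = 275.0 kN/m
FS = 275.0 / 110.0 = 2.500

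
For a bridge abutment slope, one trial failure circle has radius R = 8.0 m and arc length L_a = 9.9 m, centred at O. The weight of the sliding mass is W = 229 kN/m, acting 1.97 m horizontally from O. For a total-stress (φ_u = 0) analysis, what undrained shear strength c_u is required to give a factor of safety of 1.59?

c_u = 9.1 kPa

FS = c_u·L_a·R / (W·d), so c_u = FS·W·d / (L_a·R).
c_u = 1.59·229·1.97 / (9.90·8.0) = 717.3 / 79.20 = 9.06 kPa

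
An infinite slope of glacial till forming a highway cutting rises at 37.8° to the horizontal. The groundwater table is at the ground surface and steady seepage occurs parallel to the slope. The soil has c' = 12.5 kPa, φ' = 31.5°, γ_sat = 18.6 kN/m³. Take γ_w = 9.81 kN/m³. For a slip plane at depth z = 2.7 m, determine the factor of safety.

With seepage parallel to the slope and the water table at the surface, the effective normal stress on the slip plane uses the buoyant unit weight γ' = γ_sat − γ_w while the driving shear stress uses γ_sat:
FS = [c' + γ' z cos²β tanφ'] / [γ_sat z sinβ cosβ]
γ' = 18.6 − 9.81 = 8.79 kN/m³
Numerator = 12.5 + 8.79·2.7·cos²37.8°·tan31.5° = 12.5 + 8.79·2.7·0.6243·0.6128 = 21.580 kPa
Denominator = 18.6·2.7·sin37.8°·cos37.8° = 18.6·2.7·0.6129·0.7902 = 24.321 kPa
FS = 21.580 / 24.321 = 0.887

FS = 0.89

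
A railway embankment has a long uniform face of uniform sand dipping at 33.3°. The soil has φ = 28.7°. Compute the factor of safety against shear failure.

FS = 0.83

For a dry cohesionless infinite slope the factor of safety is FS = tanφ / tanβ.
FS = tan28.7° / tan33.3° = 0.5475 / 0.6569 = 0.833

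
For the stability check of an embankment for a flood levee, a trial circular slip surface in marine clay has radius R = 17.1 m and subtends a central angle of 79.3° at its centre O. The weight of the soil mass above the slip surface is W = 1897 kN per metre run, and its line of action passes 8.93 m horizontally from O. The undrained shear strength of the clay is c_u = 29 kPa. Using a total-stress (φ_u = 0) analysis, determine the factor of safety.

Taking moments about the centre O, the resisting moment is provided by the undrained shear strength acting along the arc:
Arc length L_a = R·θ = 17.1·(79.3°·π/180) = 17.1·1.3840 = 23.67 m
M_R = c_u·L_a·R = 29·23.67·17.1 = 11736.6 kN·m/m
M_D = W·d = 1897·8.93 = 16940.2 kN·m/m
FS = M_R / M_D = 11736.6 / 16940.2 = 0.693

FS = 0.69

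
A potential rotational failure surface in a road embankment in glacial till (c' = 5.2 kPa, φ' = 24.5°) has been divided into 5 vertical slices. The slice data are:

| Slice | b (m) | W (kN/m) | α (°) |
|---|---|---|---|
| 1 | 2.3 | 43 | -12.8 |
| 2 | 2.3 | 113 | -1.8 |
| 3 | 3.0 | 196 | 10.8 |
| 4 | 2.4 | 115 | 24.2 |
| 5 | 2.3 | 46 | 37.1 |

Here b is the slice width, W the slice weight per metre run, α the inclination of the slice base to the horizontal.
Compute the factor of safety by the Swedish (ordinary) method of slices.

FS = 2.96

Ordinary method of slices: FS = Σ[c'·Δl_i + (W_i cosα_i)·tanφ'] / Σ W_i sinα_i, with Δl_i = b_i / cosα_i.
Slice 1: Δl = 2.3/cos(-12.8°) = 2.359 m; N'_1 = 43·cos(-12.8°) = 41.9; c'Δl = 12.26; W sinα = -9.5
Slice 2: Δl = 2.3/cos(-1.8°) = 2.301 m; N'_2 = 113·cos(-1.8°) = 112.9; c'Δl = 11.97; W sinα = -3.5
Slice 3: Δl = 3.0/cos10.8° = 3.054 m; N'_3 = 196·cos10.8° = 192.5; c'Δl = 15.88; W sinα = 36.7
Slice 4: Δl = 2.4/cos24.2° = 2.631 m; N'_4 = 115·cos24.2° = 104.9; c'Δl = 13.68; W sinα = 47.1
Slice 5: Δl = 2.3/cos37.1° = 2.884 m; N'_5 = 46·cos37.1° = 36.7; c'Δl = 15.00; W sinα = 27.7
Σc'Δl = 68.8 kN/m; ΣN' = 489.0 kN/m; ΣW sinα = 98.5 kN/m
Resisting = 68.8 + 489.0·tan24.5° = 68.8 + 222.8 = 291.6 kN/m
FS = 291.6 / 98.5 = 2.960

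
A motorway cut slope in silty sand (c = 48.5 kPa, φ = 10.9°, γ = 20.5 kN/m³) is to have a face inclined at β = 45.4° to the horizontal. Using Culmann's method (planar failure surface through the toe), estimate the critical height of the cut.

H_c = 37.62 m

Culmann's analysis gives the critical failure plane at α_cr = (β + φ)/2 = (45.4 + 10.9)/2 = 28.1°, and the critical height
H_c = (4c/γ) · sinβ cosφ / [1 − cos(β − φ)]
    = (4·48.5/20.5) · sin45.4°·cos10.9° / [1 − cos(34.5°)]
    = 9.463 · 0.7120·0.9820 / [1 − 0.8241]
    = 9.463 · 0.6992 / 0.1759
    = 37.62 m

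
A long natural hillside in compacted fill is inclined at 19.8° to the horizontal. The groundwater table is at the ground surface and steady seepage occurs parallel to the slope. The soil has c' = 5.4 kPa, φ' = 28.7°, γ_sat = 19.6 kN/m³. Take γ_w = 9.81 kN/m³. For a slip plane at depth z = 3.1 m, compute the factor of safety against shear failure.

With seepage parallel to the slope and the water table at the surface, the effective normal stress on the slip plane uses the buoyant unit weight γ' = γ_sat − γ_w while the driving shear stress uses γ_sat:
FS = [c' + γ' z cos²β tanφ'] / [γ_sat z sinβ cosβ]
γ' = 19.6 − 9.81 = 9.79 kN/m³
Numerator = 5.4 + 9.79·3.1·cos²19.8°·tan28.7° = 5.4 + 9.79·3.1·0.8853·0.5475 = 20.109 kPa
Denominator = 19.6·3.1·sin19.8°·cos19.8° = 19.6·3.1·0.3387·0.9409 = 19.365 kPa
FS = 20.109 / 19.365 = 1.038

FS = 1.04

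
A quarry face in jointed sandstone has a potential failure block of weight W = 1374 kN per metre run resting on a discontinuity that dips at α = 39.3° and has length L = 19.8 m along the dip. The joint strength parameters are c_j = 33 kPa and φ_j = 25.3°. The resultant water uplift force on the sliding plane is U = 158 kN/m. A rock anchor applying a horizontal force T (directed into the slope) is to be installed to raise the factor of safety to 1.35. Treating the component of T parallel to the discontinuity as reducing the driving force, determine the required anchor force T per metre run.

Resolving forces along and normal to the sliding plane, with the horizontal anchor force T adding T·sinα to the effective normal force and T·cosα acting up the plane against the driving force:
FS = [c_jL + (W cosα − U + T sinα) tanφ_j] / [W sinα − T cosα]
Without the anchor: N' = 905.3 kN/m, driving T_d = 870.3 kN/m, resisting R = 33·19.8 + 905.3·tan25.3° = 1081.3 kN/m, FS = 1.24.
Setting FS = 1.35 and solving for T:
1.35·(870.3 − T cos39.3°) = 1081.3 + T sin39.3°·tan25.3°
T·(sin39.3°·tan25.3° + 1.35·cos39.3°) = 1.35·870.3 − 1081.3
T·(0.6334·0.4727 + 1.35·0.7738) = 1174.9 − 1081.3 = 93.5
T·1.3441 = 93.5
T = 69.6 kN/m

T = 70 kN/m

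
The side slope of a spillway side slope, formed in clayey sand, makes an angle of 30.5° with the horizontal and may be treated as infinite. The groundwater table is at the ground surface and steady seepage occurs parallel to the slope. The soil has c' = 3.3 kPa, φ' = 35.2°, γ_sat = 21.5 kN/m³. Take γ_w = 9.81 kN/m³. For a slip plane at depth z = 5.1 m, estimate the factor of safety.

With seepage parallel to the slope and the water table at the surface, the effective normal stress on the slip plane uses the buoyant unit weight γ' = γ_sat − γ_w while the driving shear stress uses γ_sat:
FS = [c' + γ' z cos²β tanφ'] / [γ_sat z sinβ cosβ]
γ' = 21.5 − 9.81 = 11.69 kN/m³
Numerator = 3.3 + 11.69·5.1·cos²30.5°·tan35.2° = 3.3 + 11.69·5.1·0.7424·0.7054 = 34.523 kPa
Denominator = 21.5·5.1·sin30.5°·cos30.5° = 21.5·5.1·0.5075·0.8616 = 47.951 kPa
FS = 34.523 / 47.951 = 0.720

FS = 0.72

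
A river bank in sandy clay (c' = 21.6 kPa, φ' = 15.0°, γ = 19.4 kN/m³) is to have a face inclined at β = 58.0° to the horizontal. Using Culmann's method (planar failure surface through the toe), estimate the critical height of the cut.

H_c = 13.58 m

Culmann's analysis gives the critical failure plane at α_cr = (β + φ')/2 = (58.0 + 15.0)/2 = 36.5°, and the critical height
H_c = (4c'/γ) · sinβ cosφ' / [1 − cos(β − φ')]
    = (4·21.6/19.4) · sin58.0°·cos15.0° / [1 − cos(43.0°)]
    = 4.454 · 0.8480·0.9659 / [1 − 0.7314]
    = 4.454 · 0.8192 / 0.2686
    = 13.58 m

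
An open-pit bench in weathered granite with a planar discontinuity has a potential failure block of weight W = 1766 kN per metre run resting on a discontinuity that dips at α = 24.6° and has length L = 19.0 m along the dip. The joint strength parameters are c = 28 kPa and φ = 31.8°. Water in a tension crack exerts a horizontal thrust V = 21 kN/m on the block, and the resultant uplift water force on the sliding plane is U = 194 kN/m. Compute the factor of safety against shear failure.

FS = 1.86

Resolving the block weight along and normal to the plane and applying the Mohr–Coulomb strength on the joint:
N' = W cosα − U − V sinα = 1766·cos24.6° − 194 − 21·sin24.6° = 1403.0 kN/m
Driving force T = W sinα + V cosα = 1766·sin24.6° + 21·cos24.6° = 754.2 kN/m
Resisting force R = c·L + N'·tanφ = 28·19.0 + 1403.0·tan31.8° = 532.0 + 869.9 = 1401.9 kN/m
FS = R / T = 1401.9 / 754.2 = 1.859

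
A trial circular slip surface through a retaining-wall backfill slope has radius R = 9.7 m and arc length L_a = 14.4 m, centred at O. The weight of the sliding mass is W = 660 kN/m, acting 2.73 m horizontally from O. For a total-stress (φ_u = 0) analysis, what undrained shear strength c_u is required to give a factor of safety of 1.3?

FS = c_u·L_a·R / (W·d), so c_u = FS·W·d / (L_a·R).
c_u = 1.3·660·2.73 / (14.40·9.7) = 2342.3 / 139.68 = 16.77 kPa

c_u = 16.8 kPa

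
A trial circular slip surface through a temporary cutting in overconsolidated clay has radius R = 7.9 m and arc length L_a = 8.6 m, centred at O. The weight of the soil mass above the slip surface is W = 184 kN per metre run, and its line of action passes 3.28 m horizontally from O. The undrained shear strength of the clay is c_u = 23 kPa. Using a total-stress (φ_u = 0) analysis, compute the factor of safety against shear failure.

Taking moments about the centre O, the resisting moment is provided by the undrained shear strength acting along the arc:
M_R = c_u·L_a·R = 23·8.60·7.9 = 1562.6 kN·m/m
M_D = W·d = 184·3.28 = 603.5 kN·m/m
FS = M_R / M_D = 1562.6 / 603.5 = 2.589

FS = 2.59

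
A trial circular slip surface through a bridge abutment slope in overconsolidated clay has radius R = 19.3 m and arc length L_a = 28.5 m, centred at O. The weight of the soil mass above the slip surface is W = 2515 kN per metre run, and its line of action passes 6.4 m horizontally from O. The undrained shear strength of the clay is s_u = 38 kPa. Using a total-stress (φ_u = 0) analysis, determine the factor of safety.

Taking moments about the centre O, the resisting moment is provided by the undrained shear strength acting along the arc:
M_R = s_u·L_a·R = 38·28.50·19.3 = 20901.9 kN·m/m
M_D = W·d = 2515·6.4 = 16096.0 kN·m/m
FS = M_R / M_D = 20901.9 / 16096.0 = 1.299

FS = 1.30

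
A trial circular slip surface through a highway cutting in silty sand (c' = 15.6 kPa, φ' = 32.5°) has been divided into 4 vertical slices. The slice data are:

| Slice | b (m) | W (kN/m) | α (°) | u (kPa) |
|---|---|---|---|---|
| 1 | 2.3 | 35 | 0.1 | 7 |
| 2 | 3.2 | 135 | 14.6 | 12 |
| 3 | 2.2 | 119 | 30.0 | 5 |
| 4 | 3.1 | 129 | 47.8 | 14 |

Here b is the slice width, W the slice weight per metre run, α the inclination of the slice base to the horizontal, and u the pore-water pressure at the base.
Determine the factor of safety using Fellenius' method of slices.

Ordinary method of slices: FS = Σ[c'·Δl_i + (W_i cosα_i − u_i·Δl_i)·tanφ'] / Σ W_i sinα_i, with Δl_i = b_i / cosα_i.
Slice 1: Δl = 2.3/cos0.1° = 2.300 m; N'_1 = 35·cos0.1° − 7·2.300 = 18.9; c'Δl = 35.88; W sinα = 0.1
Slice 2: Δl = 3.2/cos14.6° = 3.307 m; N'_2 = 135·cos14.6° − 12·3.307 = 91.0; c'Δl = 51.59; W sinα = 34.0
Slice 3: Δl = 2.2/cos30.0° = 2.540 m; N'_3 = 119·cos30.0° − 5·2.540 = 90.4; c'Δl = 39.63; W sinα = 59.5
Slice 4: Δl = 3.1/cos47.8° = 4.615 m; N'_4 = 129·cos47.8° − 14·4.615 = 22.0; c'Δl = 71.99; W sinα = 95.6
Σc'Δl = 199.1 kN/m; ΣN' = 222.3 kN/m; ΣW sinα = 189.2 kN/m
Resisting = 199.1 + 222.3·tan32.5° = 199.1 + 141.6 = 340.7 kN/m
FS = 340.7 / 189.2 = 1.801

FS = 1.80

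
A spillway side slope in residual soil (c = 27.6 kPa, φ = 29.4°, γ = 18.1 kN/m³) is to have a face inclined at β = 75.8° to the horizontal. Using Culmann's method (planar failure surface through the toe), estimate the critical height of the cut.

Culmann's analysis gives the critical failure plane at α_cr = (β + φ)/2 = (75.8 + 29.4)/2 = 52.6°, and the critical height
H_c = (4c/γ) · sinβ cosφ / [1 − cos(β − φ)]
    = (4·27.6/18.1) · sin75.8°·cos29.4° / [1 − cos(46.4°)]
    = 6.099 · 0.9694·0.8712 / [1 − 0.6896]
    = 6.099 · 0.8446 / 0.3104
    = 16.60 m

H_c = 16.60 m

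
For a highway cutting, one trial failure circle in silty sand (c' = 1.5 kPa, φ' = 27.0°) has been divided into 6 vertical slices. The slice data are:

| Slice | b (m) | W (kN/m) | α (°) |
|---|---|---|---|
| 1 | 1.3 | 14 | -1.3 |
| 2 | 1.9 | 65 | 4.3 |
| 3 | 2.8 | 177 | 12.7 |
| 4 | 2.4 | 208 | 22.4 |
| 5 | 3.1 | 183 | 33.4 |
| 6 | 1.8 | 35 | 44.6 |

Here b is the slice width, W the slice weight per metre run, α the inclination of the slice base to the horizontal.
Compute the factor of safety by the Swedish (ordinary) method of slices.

FS = 1.37

Ordinary method of slices: FS = Σ[c'·Δl_i + (W_i cosα_i)·tanφ'] / Σ W_i sinα_i, with Δl_i = b_i / cosα_i.
Slice 1: Δl = 1.3/cos(-1.3°) = 1.300 m; N'_1 = 14·cos(-1.3°) = 14.0; c'Δl = 1.95; W sinα = -0.3
Slice 2: Δl = 1.9/cos4.3° = 1.905 m; N'_2 = 65·cos4.3° = 64.8; c'Δl = 2.86; W sinα = 4.9
Slice 3: Δl = 2.8/cos12.7° = 2.870 m; N'_3 = 177·cos12.7° = 172.7; c'Δl = 4.31; W sinα = 38.9
Slice 4: Δl = 2.4/cos22.4° = 2.596 m; N'_4 = 208·cos22.4° = 192.3; c'Δl = 3.89; W sinα = 79.3
Slice 5: Δl = 3.1/cos33.4° = 3.713 m; N'_5 = 183·cos33.4° = 152.8; c'Δl = 5.57; W sinα = 100.7
Slice 6: Δl = 1.8/cos44.6° = 2.528 m; N'_6 = 35·cos44.6° = 24.9; c'Δl = 3.79; W sinα = 24.6
Σc'Δl = 22.4 kN/m; ΣN' = 621.5 kN/m; ΣW sinα = 248.0 kN/m
Resisting = 22.4 + 621.5·tan27.0° = 22.4 + 316.7 = 339.0 kN/m
FS = 339.0 / 248.0 = 1.367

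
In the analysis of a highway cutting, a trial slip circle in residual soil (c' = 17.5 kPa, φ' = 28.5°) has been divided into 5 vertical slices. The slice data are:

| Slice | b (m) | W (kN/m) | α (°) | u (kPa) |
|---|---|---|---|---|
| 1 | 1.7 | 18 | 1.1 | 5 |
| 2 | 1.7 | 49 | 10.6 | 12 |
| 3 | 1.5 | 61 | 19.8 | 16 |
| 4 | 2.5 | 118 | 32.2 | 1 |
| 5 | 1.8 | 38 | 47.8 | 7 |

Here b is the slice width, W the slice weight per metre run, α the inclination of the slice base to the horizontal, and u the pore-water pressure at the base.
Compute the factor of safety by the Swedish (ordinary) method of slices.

Ordinary method of slices: FS = Σ[c'·Δl_i + (W_i cosα_i − u_i·Δl_i)·tanφ'] / Σ W_i sinα_i, with Δl_i = b_i / cosα_i.
Slice 1: Δl = 1.7/cos1.1° = 1.700 m; N'_1 = 18·cos1.1° − 5·1.700 = 9.5; c'Δl = 29.76; W sinα = 0.3
Slice 2: Δl = 1.7/cos10.6° = 1.730 m; N'_2 = 49·cos10.6° − 12·1.730 = 27.4; c'Δl = 30.27; W sinα = 9.0
Slice 3: Δl = 1.5/cos19.8° = 1.594 m; N'_3 = 61·cos19.8° − 16·1.594 = 31.9; c'Δl = 27.90; W sinα = 20.7
Slice 4: Δl = 2.5/cos32.2° = 2.954 m; N'_4 = 118·cos32.2° − 1·2.954 = 96.9; c'Δl = 51.70; W sinα = 62.9
Slice 5: Δl = 1.8/cos47.8° = 2.680 m; N'_5 = 38·cos47.8° − 7·2.680 = 6.8; c'Δl = 46.89; W sinα = 28.2
Σc'Δl = 186.5 kN/m; ΣN' = 172.5 kN/m; ΣW sinα = 121.1 kN/m
Resisting = 186.5 + 172.5·tan28.5° = 186.5 + 93.6 = 280.2 kN/m
FS = 280.2 / 121.1 = 2.314

FS = 2.31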